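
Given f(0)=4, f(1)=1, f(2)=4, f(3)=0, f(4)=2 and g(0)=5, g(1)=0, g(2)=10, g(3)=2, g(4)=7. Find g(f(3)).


f(3) = 0
g(0) = 5

5


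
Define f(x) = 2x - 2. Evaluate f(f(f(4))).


f(4) = 6
f(6) = 10
f(10) = 18

18


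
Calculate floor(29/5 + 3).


29/5 = 5.8
5.8 + 3 = 8.8
floor(8.8) = 8

8


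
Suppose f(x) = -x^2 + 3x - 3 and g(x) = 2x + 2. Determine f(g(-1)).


g(-1) = 0
f(0) = (-1)*(0)^2 + 3*(0) - 3 = -3

-3


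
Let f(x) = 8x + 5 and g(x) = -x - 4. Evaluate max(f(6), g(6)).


53


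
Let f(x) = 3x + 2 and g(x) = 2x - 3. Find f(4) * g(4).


f(4) = 14
g(4) = 5
Product = 70

70


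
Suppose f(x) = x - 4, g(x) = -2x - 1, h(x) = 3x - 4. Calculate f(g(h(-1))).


h(-1) = -7
g(-7) = 13
f(13) = 9

9


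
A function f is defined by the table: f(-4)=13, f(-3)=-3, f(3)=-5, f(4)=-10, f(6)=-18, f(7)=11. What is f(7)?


Reading from the table at x = 7

11


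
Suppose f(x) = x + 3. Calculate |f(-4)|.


f(-4) = -1
|-1| = 1

1


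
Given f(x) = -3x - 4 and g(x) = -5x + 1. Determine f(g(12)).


173


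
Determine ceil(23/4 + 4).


23/4 = 5.75
5.75 + 4 = 9.75
ceil(9.75) = 10

10


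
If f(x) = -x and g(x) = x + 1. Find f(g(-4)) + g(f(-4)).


8


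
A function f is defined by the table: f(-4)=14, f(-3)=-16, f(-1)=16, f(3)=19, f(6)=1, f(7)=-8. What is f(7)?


-8


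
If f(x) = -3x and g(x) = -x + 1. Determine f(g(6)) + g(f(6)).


f(g(6)) = 15
g(f(6)) = 19
Sum = 34

34


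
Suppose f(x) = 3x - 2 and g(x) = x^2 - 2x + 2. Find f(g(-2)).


g(-2) = 10
f(10) = 28

28


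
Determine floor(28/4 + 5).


12


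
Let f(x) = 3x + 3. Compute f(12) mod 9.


f(12) = 39
39 mod 9 = 3

3


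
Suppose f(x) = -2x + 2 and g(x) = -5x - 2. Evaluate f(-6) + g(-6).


f(-6) = 14
g(-6) = 28
Sum = 42

42


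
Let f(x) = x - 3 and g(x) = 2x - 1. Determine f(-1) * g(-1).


f(-1) = -4
g(-1) = -3
Product = 12

12


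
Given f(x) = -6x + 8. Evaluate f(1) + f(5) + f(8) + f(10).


f(1) = 2
f(5) = -22
f(8) = -40
f(10) = -52
Sum = -112

-112


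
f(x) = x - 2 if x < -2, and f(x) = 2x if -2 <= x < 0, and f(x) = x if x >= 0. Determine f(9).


9 satisfies x >= 0
f(9) = 9

9


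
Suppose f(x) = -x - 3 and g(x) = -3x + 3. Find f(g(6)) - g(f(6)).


f(g(6)) = 12
g(f(6)) = 30
Difference = -18

-18


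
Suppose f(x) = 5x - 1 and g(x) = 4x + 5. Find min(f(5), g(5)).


24


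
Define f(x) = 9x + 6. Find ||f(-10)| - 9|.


f(-10) = -84
|-84| = 84
|84 - 9| = 75

75


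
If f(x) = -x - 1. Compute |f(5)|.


f(5) = -6
|-6| = 6

6


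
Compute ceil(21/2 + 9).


21/2 = 10.5
10.5 + 9 = 19.5
ceil(19.5) = 20

20


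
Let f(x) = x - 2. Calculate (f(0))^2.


f(0) = -2
(-2)^2 = 4

4


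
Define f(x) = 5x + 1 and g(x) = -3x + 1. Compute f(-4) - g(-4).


-32


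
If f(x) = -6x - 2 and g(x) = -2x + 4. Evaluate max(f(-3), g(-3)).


f(-3) = 16
g(-3) = 10
max = 16

16


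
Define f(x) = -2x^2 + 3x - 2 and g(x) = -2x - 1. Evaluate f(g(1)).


g(1) = -3
f(-3) = (-2)*(-3)^2 + 3*(-3) - 2 = -29

-29


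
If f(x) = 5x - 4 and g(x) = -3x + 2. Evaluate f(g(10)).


g(10) = -28
f(-28) = -144

-144


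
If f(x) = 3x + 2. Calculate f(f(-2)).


f(-2) = -4
f(-4) = -10

-10


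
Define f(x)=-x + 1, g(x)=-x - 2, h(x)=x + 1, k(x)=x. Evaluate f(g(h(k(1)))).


k(1) = 1
h(1) = 2
g(2) = -4
f(-4) = 5

5


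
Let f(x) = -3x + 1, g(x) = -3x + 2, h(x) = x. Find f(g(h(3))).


h(3) = 3
g(3) = -7
f(-7) = 22

22


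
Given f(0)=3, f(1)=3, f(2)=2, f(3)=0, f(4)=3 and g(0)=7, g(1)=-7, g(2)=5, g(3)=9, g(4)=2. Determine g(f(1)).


9


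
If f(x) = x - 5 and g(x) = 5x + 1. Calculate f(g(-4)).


g(-4) = -19
f(-19) = -24

-24


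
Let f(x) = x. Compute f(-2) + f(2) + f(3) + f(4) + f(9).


f(-2) = -2
f(2) = 2
f(3) = 3
f(4) = 4
f(9) = 9
Sum = 16

16


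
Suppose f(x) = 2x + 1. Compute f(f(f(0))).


f(0) = 1
f(1) = 3
f(3) = 7

7


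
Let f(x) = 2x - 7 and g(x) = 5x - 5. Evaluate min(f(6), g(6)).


f(6) = 5
g(6) = 25
min = 5

5


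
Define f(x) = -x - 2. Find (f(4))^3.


f(4) = -6
(-6)^3 = -216

-216


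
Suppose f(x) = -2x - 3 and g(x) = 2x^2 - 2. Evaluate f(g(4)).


-63


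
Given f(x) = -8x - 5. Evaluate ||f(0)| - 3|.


f(0) = -5
|-5| = 5
|5 - 3| = 2

2


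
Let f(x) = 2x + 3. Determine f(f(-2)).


f(-2) = -1
f(-1) = 1

1


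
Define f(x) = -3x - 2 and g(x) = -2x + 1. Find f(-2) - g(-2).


f(-2) = 4
g(-2) = 5
Difference = -1

-1


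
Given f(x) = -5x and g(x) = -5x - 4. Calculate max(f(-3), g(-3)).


15


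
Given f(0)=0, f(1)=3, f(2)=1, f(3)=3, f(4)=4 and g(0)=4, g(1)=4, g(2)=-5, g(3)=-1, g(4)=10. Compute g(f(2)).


f(2) = 1
g(1) = 4

4


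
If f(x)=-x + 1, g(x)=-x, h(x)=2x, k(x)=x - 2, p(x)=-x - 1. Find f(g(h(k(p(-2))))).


p(-2) = 1
k(1) = -1
h(-1) = -2
g(-2) = 2
f(2) = -1

-1


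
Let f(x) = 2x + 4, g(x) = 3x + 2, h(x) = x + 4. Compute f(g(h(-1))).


26


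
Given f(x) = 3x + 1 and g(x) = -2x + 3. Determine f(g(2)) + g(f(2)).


f(g(2)) = -2
g(f(2)) = -11
Sum = -13

-13


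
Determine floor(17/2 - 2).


17/2 = 8.5
8.5 - 2 = 6.5
floor(6.5) = 6

6


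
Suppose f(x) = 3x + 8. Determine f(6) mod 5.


f(6) = 26
26 mod 5 = 1

1


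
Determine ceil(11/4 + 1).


11/4 = 2.75
2.75 + 1 = 3.75
ceil(3.75) = 4

4


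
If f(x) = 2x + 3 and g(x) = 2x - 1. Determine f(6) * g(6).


f(6) = 15
g(6) = 11
Product = 165

165


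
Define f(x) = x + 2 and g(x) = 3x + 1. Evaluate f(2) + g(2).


f(2) = 4
g(2) = 7
Sum = 11

11


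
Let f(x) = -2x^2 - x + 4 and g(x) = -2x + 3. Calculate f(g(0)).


g(0) = 3
f(3) = (-2)*(3)^2 - 1*(3) + 4 = -17

-17


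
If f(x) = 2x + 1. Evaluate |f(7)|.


f(7) = 15
|15| = 15

15


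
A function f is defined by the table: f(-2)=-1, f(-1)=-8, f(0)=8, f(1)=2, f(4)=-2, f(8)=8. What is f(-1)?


Reading from the table at x = -1

-8


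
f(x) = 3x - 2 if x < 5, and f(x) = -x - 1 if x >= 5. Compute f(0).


-2


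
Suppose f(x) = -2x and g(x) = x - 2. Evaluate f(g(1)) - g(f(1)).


f(g(1)) = 2
g(f(1)) = -4
Difference = 6

6


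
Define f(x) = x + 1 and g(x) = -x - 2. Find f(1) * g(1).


f(1) = 2
g(1) = -3
Product = -6

-6


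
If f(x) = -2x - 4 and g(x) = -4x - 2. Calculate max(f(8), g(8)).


-20


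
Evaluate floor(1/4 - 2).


1/4 = 0.25
0.25 - 2 = -1.75
floor(-1.75) = -2

-2


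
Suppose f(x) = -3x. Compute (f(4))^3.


f(4) = -12
(-12)^3 = -1728

-1728


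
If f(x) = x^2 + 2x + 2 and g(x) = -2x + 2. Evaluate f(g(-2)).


g(-2) = 6
f(6) = 1*(6)^2 + 2*(6) + 2 = 50

50


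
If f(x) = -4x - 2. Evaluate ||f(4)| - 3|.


f(4) = -18
|-18| = 18
|18 - 3| = 15

15


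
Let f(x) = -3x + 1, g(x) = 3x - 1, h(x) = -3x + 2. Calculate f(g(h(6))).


h(6) = -16
g(-16) = -49
f(-49) = 148

148


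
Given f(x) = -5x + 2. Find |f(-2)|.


f(-2) = 12
|12| = 12

12


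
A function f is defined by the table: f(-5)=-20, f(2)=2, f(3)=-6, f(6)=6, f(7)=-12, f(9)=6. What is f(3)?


Reading from the table at x = 3

-6


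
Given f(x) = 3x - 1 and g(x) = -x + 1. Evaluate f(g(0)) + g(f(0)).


4


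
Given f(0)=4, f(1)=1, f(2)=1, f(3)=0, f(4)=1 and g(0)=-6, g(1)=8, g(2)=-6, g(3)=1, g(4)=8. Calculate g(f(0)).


f(0) = 4
g(4) = 8

8


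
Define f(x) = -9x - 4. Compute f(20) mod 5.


f(20) = -184
-184 mod 5 = 1

1


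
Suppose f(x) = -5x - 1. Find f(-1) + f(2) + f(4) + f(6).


f(-1) = 4
f(2) = -11
f(4) = -21
f(6) = -31
Sum = -59

-59


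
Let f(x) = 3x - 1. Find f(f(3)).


f(3) = 8
f(8) = 23

23


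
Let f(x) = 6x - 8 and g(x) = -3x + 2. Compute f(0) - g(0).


f(0) = -8
g(0) = 2
Difference = -10

-10


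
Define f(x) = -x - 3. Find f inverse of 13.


Solve -x - 3 = 13
x = (13 + 3) / (-1) = -16

-16


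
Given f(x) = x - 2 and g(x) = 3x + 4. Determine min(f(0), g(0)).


f(0) = -2
g(0) = 4
min = -2

-2


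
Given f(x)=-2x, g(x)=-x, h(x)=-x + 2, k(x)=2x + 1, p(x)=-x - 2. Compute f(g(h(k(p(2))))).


18


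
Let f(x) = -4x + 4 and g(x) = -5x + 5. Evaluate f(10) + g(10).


f(10) = -36
g(10) = -45
Sum = -81

-81


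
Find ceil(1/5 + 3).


1/5 = 0.2
0.2 + 3 = 3.2
ceil(3.2) = 4

4


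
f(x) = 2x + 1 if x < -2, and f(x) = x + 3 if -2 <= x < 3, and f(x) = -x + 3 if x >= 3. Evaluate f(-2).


-2 satisfies -2 <= x < 3
f(-2) = 1

1


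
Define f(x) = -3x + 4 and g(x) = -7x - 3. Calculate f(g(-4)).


-71


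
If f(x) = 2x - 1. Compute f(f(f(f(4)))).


49


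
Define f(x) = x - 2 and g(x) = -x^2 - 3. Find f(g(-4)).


g(-4) = -19
f(-19) = -21

-21


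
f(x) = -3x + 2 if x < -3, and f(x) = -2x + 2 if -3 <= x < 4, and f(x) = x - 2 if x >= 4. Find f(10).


10 satisfies x >= 4
f(10) = 8

8


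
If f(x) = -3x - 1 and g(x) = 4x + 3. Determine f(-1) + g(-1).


f(-1) = 2
g(-1) = -1
Sum = 1

1


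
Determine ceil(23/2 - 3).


23/2 = 11.5
11.5 - 3 = 8.5
ceil(8.5) = 9

9


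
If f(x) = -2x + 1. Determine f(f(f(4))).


f(4) = -7
f(-7) = 15
f(15) = -29

-29


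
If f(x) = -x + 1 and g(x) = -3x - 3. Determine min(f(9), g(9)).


f(9) = -8
g(9) = -30
min = -30

-30


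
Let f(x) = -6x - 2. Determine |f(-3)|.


f(-3) = 16
|16| = 16

16


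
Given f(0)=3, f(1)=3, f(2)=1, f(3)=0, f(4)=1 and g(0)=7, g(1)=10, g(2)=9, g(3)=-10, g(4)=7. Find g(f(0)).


-10


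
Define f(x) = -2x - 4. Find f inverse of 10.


Solve -2x - 4 = 10
x = (10 + 4) / (-2) = -7

-7


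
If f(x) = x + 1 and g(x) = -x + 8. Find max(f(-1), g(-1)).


f(-1) = 0
g(-1) = 9
max = 9

9


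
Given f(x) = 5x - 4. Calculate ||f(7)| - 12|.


f(7) = 31
|31| = 31
|31 - 12| = 19

19


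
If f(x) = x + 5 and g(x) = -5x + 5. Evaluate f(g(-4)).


g(-4) = 25
f(25) = 30

30


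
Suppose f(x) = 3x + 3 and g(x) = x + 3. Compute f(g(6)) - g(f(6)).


f(g(6)) = 30
g(f(6)) = 24
Difference = 6

6


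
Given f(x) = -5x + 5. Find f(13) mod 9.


3


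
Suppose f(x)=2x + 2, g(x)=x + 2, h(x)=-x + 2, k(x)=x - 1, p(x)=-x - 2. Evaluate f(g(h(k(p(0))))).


p(0) = -2
k(-2) = -3
h(-3) = 5
g(5) = 7
f(7) = 16

16


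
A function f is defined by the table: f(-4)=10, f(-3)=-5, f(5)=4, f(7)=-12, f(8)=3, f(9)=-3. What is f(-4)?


Reading from the table at x = -4

10


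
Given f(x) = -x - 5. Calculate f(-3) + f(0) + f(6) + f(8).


f(-3) = -2
f(0) = -5
f(6) = -11
f(8) = -13
Sum = -31

-31


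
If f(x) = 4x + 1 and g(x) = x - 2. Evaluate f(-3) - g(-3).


f(-3) = -11
g(-3) = -5
Difference = -6

-6


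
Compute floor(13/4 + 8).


13/4 = 3.25
3.25 + 8 = 11.25
floor(11.25) = 11

11


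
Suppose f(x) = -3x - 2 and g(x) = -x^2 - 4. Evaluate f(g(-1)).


g(-1) = -5
f(-5) = 13

13


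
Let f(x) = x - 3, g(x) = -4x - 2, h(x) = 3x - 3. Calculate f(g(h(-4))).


55


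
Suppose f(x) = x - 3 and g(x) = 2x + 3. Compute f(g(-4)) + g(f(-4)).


-19


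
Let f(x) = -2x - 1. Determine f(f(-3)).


-11


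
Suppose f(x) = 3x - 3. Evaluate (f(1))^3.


f(1) = 0
(0)^3 = 0

0


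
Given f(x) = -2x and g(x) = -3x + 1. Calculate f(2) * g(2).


20


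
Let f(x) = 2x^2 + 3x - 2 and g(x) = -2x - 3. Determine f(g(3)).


g(3) = -9
f(-9) = 2*(-9)^2 + 3*(-9) - 2 = 133

133


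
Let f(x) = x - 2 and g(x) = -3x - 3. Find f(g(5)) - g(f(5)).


f(g(5)) = -20
g(f(5)) = -12
Difference = -8

-8


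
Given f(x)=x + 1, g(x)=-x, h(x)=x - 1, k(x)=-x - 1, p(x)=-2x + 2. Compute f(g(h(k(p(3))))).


p(3) = -4
k(-4) = 3
h(3) = 2
g(2) = -2
f(-2) = -1

-1


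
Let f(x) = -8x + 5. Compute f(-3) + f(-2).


f(-3) = 29
f(-2) = 21
Sum = 50

50


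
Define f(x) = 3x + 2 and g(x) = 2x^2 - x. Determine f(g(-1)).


g(-1) = 3
f(3) = 11

11


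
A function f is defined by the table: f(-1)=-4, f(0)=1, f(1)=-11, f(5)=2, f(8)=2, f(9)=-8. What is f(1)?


Reading from the table at x = 1

-11


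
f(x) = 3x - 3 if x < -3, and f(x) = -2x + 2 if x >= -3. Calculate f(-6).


-21


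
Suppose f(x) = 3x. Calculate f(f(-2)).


f(-2) = -6
f(-6) = -18

-18


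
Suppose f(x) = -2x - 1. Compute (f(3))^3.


f(3) = -7
(-7)^3 = -343

-343


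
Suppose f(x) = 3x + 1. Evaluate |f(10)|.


f(10) = 31
|31| = 31

31


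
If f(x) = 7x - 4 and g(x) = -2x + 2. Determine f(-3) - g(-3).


-33


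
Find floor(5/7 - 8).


5/7 = 0.7143
0.7143 - 8 = -7.2857
floor(-7.2857) = -8

-8


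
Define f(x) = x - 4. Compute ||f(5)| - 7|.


f(5) = 1
|1| = 1
|1 - 7| = 6

6


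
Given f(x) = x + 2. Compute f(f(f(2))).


8


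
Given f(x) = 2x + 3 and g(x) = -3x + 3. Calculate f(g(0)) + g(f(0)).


f(g(0)) = 9
g(f(0)) = -6
Sum = 3

3


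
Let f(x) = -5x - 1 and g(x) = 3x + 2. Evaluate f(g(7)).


-116


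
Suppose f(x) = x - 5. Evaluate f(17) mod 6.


f(17) = 12
12 mod 6 = 0

0


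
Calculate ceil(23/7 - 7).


23/7 = 3.2857
3.2857 - 7 = -3.7143
ceil(-3.7143) = -3

-3


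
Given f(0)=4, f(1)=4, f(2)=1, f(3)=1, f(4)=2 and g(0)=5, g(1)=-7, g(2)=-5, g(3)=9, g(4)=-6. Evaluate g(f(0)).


f(0) = 4
g(4) = -6

-6


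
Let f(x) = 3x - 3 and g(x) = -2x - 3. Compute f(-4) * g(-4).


-75


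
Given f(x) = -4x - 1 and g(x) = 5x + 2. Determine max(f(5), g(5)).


27


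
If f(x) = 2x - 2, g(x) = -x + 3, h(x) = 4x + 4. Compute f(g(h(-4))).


h(-4) = -12
g(-12) = 15
f(15) = 28

28


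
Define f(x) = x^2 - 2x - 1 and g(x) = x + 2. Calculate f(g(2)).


7


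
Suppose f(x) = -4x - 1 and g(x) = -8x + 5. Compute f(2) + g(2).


f(2) = -9
g(2) = -11
Sum = -20

-20


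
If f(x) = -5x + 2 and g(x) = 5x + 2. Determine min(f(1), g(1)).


-3


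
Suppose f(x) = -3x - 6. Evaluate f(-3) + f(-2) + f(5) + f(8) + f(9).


f(-3) = 3
f(-2) = 0
f(5) = -21
f(8) = -30
f(9) = -33
Sum = -81

-81


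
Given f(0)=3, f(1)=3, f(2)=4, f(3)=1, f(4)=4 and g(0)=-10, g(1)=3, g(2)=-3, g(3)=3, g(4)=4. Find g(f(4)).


f(4) = 4
g(4) = 4

4


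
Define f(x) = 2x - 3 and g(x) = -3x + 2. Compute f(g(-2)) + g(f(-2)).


f(g(-2)) = 13
g(f(-2)) = 23
Sum = 36

36


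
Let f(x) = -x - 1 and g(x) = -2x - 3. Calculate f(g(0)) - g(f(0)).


f(g(0)) = 2
g(f(0)) = -1
Difference = 3

3


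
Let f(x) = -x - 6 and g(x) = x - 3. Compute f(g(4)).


g(4) = 1
f(1) = -7

-7


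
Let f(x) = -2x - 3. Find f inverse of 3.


Solve -2x - 3 = 3
x = (3 + 3) / (-2) = -3

-3


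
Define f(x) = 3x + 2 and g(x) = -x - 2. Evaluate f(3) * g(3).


-55


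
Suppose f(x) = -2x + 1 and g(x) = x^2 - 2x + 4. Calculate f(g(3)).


g(3) = 7
f(7) = -13

-13


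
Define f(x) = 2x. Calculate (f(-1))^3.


f(-1) = -2
(-2)^3 = -8

-8


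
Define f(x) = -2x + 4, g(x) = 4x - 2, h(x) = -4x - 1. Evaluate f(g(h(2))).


80


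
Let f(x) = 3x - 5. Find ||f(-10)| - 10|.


25


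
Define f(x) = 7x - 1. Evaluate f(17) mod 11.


f(17) = 118
118 mod 11 = 8

8


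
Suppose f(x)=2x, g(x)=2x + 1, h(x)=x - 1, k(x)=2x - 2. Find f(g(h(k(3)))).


k(3) = 4
h(4) = 3
g(3) = 7
f(7) = 14

14


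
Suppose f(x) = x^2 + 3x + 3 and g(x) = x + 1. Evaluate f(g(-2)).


g(-2) = -1
f(-1) = 1*(-1)^2 + 3*(-1) + 3 = 1

1


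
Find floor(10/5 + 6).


10/5 = 2
2 + 6 = 8
floor(8) = 8

8


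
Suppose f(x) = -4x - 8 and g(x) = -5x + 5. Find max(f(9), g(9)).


f(9) = -44
g(9) = -40
max = -40

-40


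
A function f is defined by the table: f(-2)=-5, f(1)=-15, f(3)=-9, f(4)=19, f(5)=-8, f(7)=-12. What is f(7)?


Reading from the table at x = 7

-12


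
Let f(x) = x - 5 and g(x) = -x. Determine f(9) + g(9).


f(9) = 4
g(9) = -9
Sum = -5

-5


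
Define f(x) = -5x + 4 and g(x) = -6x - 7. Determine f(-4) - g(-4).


f(-4) = 24
g(-4) = 17
Difference = 7

7


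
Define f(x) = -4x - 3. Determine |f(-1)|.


f(-1) = 1
|1| = 1

1


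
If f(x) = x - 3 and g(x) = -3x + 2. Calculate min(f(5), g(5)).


f(5) = 2
g(5) = -13
min = -13

-13


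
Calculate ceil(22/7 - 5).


22/7 = 3.1429
3.1429 - 5 = -1.8571
ceil(-1.8571) = -1

-1


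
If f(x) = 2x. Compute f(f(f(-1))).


f(-1) = -2
f(-2) = -4
f(-4) = -8

-8


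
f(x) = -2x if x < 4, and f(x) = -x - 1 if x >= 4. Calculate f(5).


5 satisfies x >= 4
f(5) = -6

-6


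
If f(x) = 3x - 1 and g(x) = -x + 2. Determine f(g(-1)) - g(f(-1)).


2


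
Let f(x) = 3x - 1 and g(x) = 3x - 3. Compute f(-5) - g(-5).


f(-5) = -16
g(-5) = -18
Difference = 2

2


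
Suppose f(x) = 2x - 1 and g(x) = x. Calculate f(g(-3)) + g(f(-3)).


f(g(-3)) = -7
g(f(-3)) = -7
Sum = -14

-14


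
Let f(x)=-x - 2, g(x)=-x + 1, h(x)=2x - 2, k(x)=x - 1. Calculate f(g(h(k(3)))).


-1


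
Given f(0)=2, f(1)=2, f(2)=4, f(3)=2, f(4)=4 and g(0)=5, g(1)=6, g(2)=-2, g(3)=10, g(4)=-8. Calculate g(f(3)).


f(3) = 2
g(2) = -2

-2


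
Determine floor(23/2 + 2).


23/2 = 11.5
11.5 + 2 = 13.5
floor(13.5) = 13

13


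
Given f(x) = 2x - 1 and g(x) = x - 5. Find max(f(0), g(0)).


f(0) = -1
g(0) = -5
max = -1

-1


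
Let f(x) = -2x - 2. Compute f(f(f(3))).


f(3) = -8
f(-8) = 14
f(14) = -30

-30


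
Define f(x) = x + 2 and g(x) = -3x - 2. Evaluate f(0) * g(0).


-4


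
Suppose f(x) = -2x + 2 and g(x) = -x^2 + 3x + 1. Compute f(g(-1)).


8


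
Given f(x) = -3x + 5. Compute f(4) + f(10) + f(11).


-60


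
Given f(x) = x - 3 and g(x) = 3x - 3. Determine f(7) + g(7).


f(7) = 4
g(7) = 18
Sum = 22

22


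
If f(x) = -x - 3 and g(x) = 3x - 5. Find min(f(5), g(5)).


f(5) = -8
g(5) = 10
min = -8

-8


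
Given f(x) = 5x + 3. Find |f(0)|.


f(0) = 3
|3| = 3

3


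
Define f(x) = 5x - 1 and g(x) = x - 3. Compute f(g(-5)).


g(-5) = -8
f(-8) = -41

-41


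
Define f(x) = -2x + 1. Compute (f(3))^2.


25


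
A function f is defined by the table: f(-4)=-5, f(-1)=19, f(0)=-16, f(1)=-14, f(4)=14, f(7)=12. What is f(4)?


Reading from the table at x = 4

14


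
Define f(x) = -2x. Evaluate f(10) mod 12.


f(10) = -20
-20 mod 12 = 4

4


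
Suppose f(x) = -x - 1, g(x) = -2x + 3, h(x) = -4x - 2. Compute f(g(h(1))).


h(1) = -6
g(-6) = 15
f(15) = -16

-16


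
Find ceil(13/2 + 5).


13/2 = 6.5
6.5 + 5 = 11.5
ceil(11.5) = 12

12


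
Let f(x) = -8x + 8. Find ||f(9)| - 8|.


f(9) = -64
|-64| = 64
|64 - 8| = 56

56


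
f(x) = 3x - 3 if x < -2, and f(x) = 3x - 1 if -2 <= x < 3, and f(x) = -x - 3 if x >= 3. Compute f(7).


7 satisfies x >= 3
f(7) = -10

-10


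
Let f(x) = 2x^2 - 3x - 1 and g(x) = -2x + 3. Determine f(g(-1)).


g(-1) = 5
f(5) = 2*(5)^2 - 3*(5) - 1 = 34

34


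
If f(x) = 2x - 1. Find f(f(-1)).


f(-1) = -3
f(-3) = -7

-7


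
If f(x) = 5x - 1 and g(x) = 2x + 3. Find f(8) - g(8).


20


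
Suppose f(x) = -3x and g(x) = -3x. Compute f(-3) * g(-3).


f(-3) = 9
g(-3) = 9
Product = 81

81


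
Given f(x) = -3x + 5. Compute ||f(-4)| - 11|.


f(-4) = 17
|17| = 17
|17 - 11| = 6

6


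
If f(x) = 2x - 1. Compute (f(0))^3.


f(0) = -1
(-1)^3 = -1

-1


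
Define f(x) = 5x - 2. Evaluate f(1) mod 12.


f(1) = 3
3 mod 12 = 3

3


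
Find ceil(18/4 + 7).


18/4 = 4.5
4.5 + 7 = 11.5
ceil(11.5) = 12

12


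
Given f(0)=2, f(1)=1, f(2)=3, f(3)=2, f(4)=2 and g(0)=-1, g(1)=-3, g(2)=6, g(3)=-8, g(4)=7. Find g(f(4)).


f(4) = 2
g(2) = 6

6


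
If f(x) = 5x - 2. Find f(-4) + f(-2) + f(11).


f(-4) = -22
f(-2) = -12
f(11) = 53
Sum = 19

19


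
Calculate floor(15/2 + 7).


14


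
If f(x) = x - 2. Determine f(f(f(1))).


-5


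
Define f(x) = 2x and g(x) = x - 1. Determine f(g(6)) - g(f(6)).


f(g(6)) = 10
g(f(6)) = 11
Difference = -1

-1


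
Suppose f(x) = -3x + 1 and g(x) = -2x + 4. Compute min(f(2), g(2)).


f(2) = -5
g(2) = 0
min = -5

-5


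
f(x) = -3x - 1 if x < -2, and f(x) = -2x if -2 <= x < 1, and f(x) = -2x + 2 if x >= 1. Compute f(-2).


-2 satisfies -2 <= x < 1
f(-2) = 4

4


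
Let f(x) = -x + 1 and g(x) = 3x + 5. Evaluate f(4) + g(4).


14


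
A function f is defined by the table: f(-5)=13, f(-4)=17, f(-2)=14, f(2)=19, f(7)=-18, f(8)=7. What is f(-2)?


Reading from the table at x = -2

14


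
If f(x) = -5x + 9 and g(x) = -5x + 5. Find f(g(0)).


g(0) = 5
f(5) = -16

-16


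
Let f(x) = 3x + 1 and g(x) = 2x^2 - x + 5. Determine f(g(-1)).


g(-1) = 8
f(8) = 25

25


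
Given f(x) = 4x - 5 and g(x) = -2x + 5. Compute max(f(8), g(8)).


f(8) = 27
g(8) = -11
max = 27

27


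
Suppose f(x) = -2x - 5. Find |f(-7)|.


9


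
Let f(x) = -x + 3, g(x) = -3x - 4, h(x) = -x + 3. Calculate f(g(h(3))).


h(3) = 0
g(0) = -4
f(-4) = 7

7


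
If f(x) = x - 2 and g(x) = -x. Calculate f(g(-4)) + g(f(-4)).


f(g(-4)) = 2
g(f(-4)) = 6
Sum = 8

8


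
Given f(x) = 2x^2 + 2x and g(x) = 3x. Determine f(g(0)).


0


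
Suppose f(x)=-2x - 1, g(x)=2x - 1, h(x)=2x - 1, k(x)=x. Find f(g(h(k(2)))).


k(2) = 2
h(2) = 3
g(3) = 5
f(5) = -11

-11


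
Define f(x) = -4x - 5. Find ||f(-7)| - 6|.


f(-7) = 23
|23| = 23
|23 - 6| = 17

17


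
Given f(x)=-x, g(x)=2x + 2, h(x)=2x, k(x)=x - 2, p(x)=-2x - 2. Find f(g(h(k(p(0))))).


p(0) = -2
k(-2) = -4
h(-4) = -8
g(-8) = -14
f(-14) = 14

14


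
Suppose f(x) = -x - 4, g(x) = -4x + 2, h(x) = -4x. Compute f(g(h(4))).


-70


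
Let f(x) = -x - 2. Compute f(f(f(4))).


f(4) = -6
f(-6) = 4
f(4) = -6

-6


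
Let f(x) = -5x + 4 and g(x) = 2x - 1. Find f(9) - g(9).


f(9) = -41
g(9) = 17
Difference = -58

-58


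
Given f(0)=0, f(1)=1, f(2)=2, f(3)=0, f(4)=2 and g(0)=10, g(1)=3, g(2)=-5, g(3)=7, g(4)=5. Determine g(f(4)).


-5


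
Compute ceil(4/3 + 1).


4/3 = 1.3333
1.3333 + 1 = 2.3333
ceil(2.3333) = 3

3


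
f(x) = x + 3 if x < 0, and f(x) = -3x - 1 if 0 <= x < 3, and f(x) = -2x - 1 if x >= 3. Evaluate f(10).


-21


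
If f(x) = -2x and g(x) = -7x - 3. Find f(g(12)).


g(12) = -87
f(-87) = 174

174


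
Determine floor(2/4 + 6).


2/4 = 0.5
0.5 + 6 = 6.5
floor(6.5) = 6

6


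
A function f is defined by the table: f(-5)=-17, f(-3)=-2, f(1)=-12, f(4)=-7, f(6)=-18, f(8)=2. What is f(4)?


Reading from the table at x = 4

-7


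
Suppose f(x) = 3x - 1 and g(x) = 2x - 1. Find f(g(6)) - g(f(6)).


f(g(6)) = 32
g(f(6)) = 33
Difference = -1

-1


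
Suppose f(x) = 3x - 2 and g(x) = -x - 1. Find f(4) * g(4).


f(4) = 10
g(4) = -5
Product = -50

-50


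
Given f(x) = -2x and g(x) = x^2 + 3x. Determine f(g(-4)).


g(-4) = 4
f(4) = -8

-8


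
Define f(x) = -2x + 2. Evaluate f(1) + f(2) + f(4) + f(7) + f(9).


f(1) = 0
f(2) = -2
f(4) = -6
f(7) = -12
f(9) = -16
Sum = -36

-36


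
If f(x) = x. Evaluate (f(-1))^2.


1


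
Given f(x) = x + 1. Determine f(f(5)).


f(5) = 6
f(6) = 7

7


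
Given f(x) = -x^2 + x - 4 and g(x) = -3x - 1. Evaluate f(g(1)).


g(1) = -4
f(-4) = (-1)*(-4)^2 + 1*(-4) - 4 = -24

-24


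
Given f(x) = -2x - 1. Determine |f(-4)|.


7


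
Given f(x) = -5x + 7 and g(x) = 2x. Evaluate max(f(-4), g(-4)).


f(-4) = 27
g(-4) = -8
max = 27

27


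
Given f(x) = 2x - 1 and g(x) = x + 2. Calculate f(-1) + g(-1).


f(-1) = -3
g(-1) = 1
Sum = -2

-2


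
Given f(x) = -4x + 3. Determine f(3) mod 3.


f(3) = -9
-9 mod 3 = 0

0


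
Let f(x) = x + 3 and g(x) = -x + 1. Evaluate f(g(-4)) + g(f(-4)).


f(g(-4)) = 8
g(f(-4)) = 2
Sum = 10

10


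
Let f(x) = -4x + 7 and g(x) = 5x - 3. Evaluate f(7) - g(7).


f(7) = -21
g(7) = 32
Difference = -53

-53


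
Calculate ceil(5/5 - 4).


5/5 = 1
1 - 4 = -3
ceil(-3) = -3

-3


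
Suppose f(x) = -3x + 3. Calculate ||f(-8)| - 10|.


f(-8) = 27
|27| = 27
|27 - 10| = 17

17


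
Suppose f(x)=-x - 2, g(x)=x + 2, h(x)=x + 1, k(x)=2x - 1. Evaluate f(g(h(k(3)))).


k(3) = 5
h(5) = 6
g(6) = 8
f(8) = -10

-10


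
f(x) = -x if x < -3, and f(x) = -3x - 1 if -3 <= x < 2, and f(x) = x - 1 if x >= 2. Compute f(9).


8


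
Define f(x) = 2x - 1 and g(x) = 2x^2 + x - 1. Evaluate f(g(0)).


g(0) = -1
f(-1) = -3

-3


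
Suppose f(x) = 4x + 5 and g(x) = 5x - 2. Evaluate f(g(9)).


g(9) = 43
f(43) = 177

177


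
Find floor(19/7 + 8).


19/7 = 2.7143
2.7143 + 8 = 10.7143
floor(10.7143) = 10

10


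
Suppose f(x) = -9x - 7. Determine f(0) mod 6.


f(0) = -7
-7 mod 6 = 5

5


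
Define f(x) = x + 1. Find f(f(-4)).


f(-4) = -3
f(-3) = -2

-2


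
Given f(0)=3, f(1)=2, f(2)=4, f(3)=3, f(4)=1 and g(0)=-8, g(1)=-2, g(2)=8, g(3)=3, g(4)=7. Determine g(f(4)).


f(4) = 1
g(1) = -2

-2


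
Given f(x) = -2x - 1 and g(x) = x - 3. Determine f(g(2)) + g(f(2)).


f(g(2)) = 1
g(f(2)) = -8
Sum = -7

-7


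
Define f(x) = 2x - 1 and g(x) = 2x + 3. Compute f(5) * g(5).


f(5) = 9
g(5) = 13
Product = 117

117


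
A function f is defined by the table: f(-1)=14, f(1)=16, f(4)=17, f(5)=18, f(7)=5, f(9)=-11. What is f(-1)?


14


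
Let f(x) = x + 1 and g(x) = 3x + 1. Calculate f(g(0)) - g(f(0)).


f(g(0)) = 2
g(f(0)) = 4
Difference = -2

-2


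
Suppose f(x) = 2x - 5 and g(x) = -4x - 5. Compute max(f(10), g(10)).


f(10) = 15
g(10) = -45
max = 15

15


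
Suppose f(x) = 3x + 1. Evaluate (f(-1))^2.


f(-1) = -2
(-2)^2 = 4

4


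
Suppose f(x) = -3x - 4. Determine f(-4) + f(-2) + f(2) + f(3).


f(-4) = 8
f(-2) = 2
f(2) = -10
f(3) = -13
Sum = -13

-13


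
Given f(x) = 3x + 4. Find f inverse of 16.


Solve 3x + 4 = 16
x = (16 - 4) / 3 = 4

4


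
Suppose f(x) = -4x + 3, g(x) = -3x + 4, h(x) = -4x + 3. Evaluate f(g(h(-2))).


h(-2) = 11
g(11) = -29
f(-29) = 119

119


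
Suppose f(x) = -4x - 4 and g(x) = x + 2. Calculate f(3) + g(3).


f(3) = -16
g(3) = 5
Sum = -11

-11


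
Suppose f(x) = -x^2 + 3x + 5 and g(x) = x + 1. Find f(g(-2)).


1


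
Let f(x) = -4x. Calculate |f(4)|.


16


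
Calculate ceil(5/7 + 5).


5/7 = 0.7143
0.7143 + 5 = 5.7143
ceil(5.7143) = 6

6


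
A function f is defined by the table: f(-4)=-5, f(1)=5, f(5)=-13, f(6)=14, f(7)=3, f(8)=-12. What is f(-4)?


Reading from the table at x = -4

-5


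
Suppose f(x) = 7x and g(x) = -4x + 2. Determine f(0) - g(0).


f(0) = 0
g(0) = 2
Difference = -2

-2


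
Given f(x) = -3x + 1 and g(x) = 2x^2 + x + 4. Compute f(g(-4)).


g(-4) = 32
f(32) = -95

-95


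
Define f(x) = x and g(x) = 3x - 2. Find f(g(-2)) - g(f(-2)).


f(g(-2)) = -8
g(f(-2)) = -8
Difference = 0

0


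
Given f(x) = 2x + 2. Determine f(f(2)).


f(2) = 6
f(6) = 14

14


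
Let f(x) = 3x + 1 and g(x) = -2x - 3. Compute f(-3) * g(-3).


f(-3) = -8
g(-3) = 3
Product = -24

-24


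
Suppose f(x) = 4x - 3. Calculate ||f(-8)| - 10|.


f(-8) = -35
|-35| = 35
|35 - 10| = 25

25


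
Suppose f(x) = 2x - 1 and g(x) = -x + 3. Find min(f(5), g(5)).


-2


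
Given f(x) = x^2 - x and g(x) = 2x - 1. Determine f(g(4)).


g(4) = 7
f(7) = 1*(7)^2 - 1*(7) = 42

42


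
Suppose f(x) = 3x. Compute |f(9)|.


f(9) = 27
|27| = 27

27


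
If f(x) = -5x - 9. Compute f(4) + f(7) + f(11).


f(4) = -29
f(7) = -44
f(11) = -64
Sum = -137

-137


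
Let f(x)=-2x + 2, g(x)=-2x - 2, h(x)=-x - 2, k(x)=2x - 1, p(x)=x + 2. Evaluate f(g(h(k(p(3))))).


p(3) = 5
k(5) = 9
h(9) = -11
g(-11) = 20
f(20) = -38

-38


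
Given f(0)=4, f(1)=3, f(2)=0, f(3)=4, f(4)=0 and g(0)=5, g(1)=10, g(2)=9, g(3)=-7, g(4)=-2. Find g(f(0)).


f(0) = 4
g(4) = -2

-2


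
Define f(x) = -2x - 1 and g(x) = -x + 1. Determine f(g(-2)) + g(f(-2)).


f(g(-2)) = -7
g(f(-2)) = -2
Sum = -9

-9


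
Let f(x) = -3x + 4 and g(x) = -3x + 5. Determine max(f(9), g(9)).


f(9) = -23
g(9) = -22
max = -22

-22


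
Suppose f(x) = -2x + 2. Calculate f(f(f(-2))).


f(-2) = 6
f(6) = -10
f(-10) = 22

22


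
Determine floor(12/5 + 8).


10


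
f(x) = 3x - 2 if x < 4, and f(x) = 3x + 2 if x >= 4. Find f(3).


7


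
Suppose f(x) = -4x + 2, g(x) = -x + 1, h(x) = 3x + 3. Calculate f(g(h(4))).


h(4) = 15
g(15) = -14
f(-14) = 58

58


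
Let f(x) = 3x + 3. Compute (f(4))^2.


f(4) = 15
(15)^2 = 225

225


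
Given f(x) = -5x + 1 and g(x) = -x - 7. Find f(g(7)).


g(7) = -14
f(-14) = 71

71


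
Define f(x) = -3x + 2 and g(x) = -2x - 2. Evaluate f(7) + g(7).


f(7) = -19
g(7) = -16
Sum = -35

-35


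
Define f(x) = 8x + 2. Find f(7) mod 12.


f(7) = 58
58 mod 12 = 10

10


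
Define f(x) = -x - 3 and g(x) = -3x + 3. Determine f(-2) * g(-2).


f(-2) = -1
g(-2) = 9
Product = -9

-9


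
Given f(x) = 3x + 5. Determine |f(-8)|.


f(-8) = -19
|-19| = 19

19


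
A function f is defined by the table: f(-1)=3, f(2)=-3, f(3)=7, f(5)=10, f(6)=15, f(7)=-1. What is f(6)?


Reading from the table at x = 6

15


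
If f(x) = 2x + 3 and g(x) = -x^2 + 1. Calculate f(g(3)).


g(3) = -8
f(-8) = -13

-13


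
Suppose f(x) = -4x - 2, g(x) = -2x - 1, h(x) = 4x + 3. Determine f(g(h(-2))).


-38


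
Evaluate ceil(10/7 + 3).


10/7 = 1.4286
1.4286 + 3 = 4.4286
ceil(4.4286) = 5

5


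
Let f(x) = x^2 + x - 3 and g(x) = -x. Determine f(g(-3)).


9


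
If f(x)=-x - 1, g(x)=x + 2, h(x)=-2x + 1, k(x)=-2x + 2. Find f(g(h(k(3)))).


k(3) = -4
h(-4) = 9
g(9) = 11
f(11) = -12

-12


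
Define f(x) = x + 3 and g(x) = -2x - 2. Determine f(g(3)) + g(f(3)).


-19


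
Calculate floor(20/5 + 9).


13


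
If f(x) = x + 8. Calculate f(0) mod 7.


f(0) = 8
8 mod 7 = 1

1


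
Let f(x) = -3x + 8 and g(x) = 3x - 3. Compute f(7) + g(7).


f(7) = -13
g(7) = 18
Sum = 5

5


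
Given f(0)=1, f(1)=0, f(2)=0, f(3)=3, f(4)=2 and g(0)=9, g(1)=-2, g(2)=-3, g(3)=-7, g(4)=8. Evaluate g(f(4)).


f(4) = 2
g(2) = -3

-3


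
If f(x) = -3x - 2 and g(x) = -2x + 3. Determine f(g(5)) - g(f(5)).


-18


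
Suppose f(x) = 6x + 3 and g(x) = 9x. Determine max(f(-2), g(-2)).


-9


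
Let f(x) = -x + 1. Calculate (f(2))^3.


f(2) = -1
(-1)^3 = -1

-1


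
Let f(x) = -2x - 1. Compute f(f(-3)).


f(-3) = 5
f(5) = -11

-11


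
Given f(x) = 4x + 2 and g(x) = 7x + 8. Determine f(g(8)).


g(8) = 64
f(64) = 258

258


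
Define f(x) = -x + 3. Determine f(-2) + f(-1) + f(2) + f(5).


f(-2) = 5
f(-1) = 4
f(2) = 1
f(5) = -2
Sum = 8

8


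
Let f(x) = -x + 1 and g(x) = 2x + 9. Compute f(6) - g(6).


f(6) = -5
g(6) = 21
Difference = -26

-26


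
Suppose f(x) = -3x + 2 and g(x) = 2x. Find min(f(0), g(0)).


f(0) = 2
g(0) = 0
min = 0

0


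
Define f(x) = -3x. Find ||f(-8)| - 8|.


16


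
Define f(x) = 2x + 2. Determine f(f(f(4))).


f(4) = 10
f(10) = 22
f(22) = 46

46


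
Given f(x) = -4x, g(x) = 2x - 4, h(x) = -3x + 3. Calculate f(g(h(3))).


h(3) = -6
g(-6) = -16
f(-16) = 64

64


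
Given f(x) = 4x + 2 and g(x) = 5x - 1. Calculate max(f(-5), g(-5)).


f(-5) = -18
g(-5) = -26
max = -18

-18


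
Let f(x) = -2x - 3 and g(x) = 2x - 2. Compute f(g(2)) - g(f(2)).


f(g(2)) = -7
g(f(2)) = -16
Difference = 9

9


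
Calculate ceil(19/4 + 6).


19/4 = 4.75
4.75 + 6 = 10.75
ceil(10.75) = 11

11


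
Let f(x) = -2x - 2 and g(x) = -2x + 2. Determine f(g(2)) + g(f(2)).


f(g(2)) = 2
g(f(2)) = 14
Sum = 16

16


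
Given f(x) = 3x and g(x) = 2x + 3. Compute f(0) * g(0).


f(0) = 0
g(0) = 3
Product = 0

0


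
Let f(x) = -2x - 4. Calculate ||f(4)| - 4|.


f(4) = -12
|-12| = 12
|12 - 4| = 8

8


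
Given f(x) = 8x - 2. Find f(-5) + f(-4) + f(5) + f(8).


f(-5) = -42
f(-4) = -34
f(5) = 38
f(8) = 62
Sum = 24

24


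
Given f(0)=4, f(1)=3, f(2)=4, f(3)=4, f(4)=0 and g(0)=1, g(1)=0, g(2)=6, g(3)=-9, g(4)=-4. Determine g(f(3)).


f(3) = 4
g(4) = -4

-4


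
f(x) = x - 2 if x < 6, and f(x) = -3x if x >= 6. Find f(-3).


-3 satisfies x < 6
f(-3) = -5

-5


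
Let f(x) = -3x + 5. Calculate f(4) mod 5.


f(4) = -7
-7 mod 5 = 3

3


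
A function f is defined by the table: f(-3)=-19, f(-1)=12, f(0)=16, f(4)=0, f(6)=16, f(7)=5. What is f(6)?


Reading from the table at x = 6

16


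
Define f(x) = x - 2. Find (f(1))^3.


f(1) = -1
(-1)^3 = -1

-1


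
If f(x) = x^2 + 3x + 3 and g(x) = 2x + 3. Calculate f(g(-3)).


g(-3) = -3
f(-3) = 1*(-3)^2 + 3*(-3) + 3 = 3

3


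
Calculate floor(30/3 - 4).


30/3 = 10
10 - 4 = 6
floor(6) = 6

6


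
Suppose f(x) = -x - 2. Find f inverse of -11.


Solve -x - 2 = -11
x = (-11 + 2) / (-1) = 9

9


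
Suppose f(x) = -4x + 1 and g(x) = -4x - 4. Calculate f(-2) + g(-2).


f(-2) = 9
g(-2) = 4
Sum = 13

13


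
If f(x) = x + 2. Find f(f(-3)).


f(-3) = -1
f(-1) = 1

1


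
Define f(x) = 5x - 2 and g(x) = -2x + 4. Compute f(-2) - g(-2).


f(-2) = -12
g(-2) = 8
Difference = -20

-20


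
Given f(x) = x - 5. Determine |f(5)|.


0


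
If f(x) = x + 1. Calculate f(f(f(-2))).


1


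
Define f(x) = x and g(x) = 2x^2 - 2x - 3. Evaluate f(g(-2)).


g(-2) = 9
f(9) = 9

9


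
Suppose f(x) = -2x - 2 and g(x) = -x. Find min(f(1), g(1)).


f(1) = -4
g(1) = -1
min = -4

-4


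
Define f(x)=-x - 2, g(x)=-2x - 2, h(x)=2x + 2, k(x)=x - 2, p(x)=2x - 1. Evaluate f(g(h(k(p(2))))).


p(2) = 3
k(3) = 1
h(1) = 4
g(4) = -10
f(-10) = 8

8


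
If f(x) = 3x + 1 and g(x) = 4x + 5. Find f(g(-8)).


g(-8) = -27
f(-27) = -80

-80


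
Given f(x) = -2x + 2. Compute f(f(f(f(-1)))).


f(-1) = 4
f(4) = -6
f(-6) = 14
f(14) = -26

-26


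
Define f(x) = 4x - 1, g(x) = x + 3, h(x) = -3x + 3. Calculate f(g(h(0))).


h(0) = 3
g(3) = 6
f(6) = 23

23


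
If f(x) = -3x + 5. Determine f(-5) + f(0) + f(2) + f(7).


f(-5) = 20
f(0) = 5
f(2) = -1
f(7) = -16
Sum = 8

8


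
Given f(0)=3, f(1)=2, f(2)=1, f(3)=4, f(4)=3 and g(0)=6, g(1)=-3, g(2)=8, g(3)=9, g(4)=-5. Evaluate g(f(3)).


f(3) = 4
g(4) = -5

-5


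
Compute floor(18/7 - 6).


18/7 = 2.5714
2.5714 - 6 = -3.4286
floor(-3.4286) = -4

-4


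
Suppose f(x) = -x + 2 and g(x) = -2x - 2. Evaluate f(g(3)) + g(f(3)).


f(g(3)) = 10
g(f(3)) = 0
Sum = 10

10


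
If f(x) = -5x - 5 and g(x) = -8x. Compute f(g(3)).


g(3) = -24
f(-24) = 115

115


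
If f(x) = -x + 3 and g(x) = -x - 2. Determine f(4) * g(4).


6


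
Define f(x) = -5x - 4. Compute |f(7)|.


39


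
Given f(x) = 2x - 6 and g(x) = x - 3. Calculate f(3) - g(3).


f(3) = 0
g(3) = 0
Difference = 0

0


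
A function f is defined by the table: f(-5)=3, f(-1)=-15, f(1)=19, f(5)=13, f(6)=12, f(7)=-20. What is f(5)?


Reading from the table at x = 5

13


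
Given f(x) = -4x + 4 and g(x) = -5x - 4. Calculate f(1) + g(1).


f(1) = 0
g(1) = -9
Sum = -9

-9


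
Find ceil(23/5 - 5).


23/5 = 4.6
4.6 - 5 = -0.4
ceil(-0.4) = 0

0


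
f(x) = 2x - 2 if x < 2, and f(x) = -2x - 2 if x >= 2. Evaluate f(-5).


-5 satisfies x < 2
f(-5) = -12

-12


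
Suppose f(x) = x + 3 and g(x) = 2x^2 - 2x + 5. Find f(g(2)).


g(2) = 9
f(9) = 12

12


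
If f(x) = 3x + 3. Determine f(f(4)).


f(4) = 15
f(15) = 48

48


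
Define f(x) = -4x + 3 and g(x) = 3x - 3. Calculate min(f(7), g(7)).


f(7) = -25
g(7) = 18
min = -25

-25


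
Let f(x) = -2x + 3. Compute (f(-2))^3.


f(-2) = 7
(7)^3 = 343

343


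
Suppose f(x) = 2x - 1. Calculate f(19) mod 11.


f(19) = 37
37 mod 11 = 4

4


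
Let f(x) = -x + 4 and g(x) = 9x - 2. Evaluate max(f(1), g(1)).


f(1) = 3
g(1) = 7
max = 7

7


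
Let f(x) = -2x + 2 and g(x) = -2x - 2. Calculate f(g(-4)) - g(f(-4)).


f(g(-4)) = -10
g(f(-4)) = -22
Difference = 12

12


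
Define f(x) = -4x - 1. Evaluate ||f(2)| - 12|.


f(2) = -9
|-9| = 9
|9 - 12| = 3

3


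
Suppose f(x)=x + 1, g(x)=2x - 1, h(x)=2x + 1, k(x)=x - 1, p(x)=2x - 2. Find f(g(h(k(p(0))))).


p(0) = -2
k(-2) = -3
h(-3) = -5
g(-5) = -11
f(-11) = -10

-10


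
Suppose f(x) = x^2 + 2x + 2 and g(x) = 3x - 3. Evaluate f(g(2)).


g(2) = 3
f(3) = 1*(3)^2 + 2*(3) + 2 = 17

17


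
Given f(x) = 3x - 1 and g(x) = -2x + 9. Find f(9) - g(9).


f(9) = 26
g(9) = -9
Difference = 35

35


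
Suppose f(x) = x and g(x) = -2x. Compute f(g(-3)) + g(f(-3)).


f(g(-3)) = 6
g(f(-3)) = 6
Sum = 12

12


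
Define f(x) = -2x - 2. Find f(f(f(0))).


f(0) = -2
f(-2) = 2
f(2) = -6

-6


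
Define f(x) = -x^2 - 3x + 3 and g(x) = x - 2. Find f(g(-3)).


g(-3) = -5
f(-5) = (-1)*(-5)^2 - 3*(-5) + 3 = -7

-7


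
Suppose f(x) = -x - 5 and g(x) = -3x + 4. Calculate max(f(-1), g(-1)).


7


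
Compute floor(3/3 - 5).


3/3 = 1
1 - 5 = -4
floor(-4) = -4

-4


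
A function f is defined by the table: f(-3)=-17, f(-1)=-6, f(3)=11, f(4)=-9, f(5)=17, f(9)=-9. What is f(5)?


Reading from the table at x = 5

17


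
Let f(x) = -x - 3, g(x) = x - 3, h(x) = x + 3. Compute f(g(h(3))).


h(3) = 6
g(6) = 3
f(3) = -6

-6


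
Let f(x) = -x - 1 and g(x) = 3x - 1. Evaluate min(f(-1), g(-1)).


f(-1) = 0
g(-1) = -4
min = -4

-4


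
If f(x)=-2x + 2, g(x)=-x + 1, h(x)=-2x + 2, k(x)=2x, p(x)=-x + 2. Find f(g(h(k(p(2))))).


p(2) = 0
k(0) = 0
h(0) = 2
g(2) = -1
f(-1) = 4

4


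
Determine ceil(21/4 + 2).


21/4 = 5.25
5.25 + 2 = 7.25
ceil(7.25) = 8

8


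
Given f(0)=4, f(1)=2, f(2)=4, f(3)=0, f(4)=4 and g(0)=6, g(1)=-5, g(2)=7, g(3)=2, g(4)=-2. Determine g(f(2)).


f(2) = 4
g(4) = -2

-2


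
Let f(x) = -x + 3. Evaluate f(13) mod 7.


f(13) = -10
-10 mod 7 = 4

4


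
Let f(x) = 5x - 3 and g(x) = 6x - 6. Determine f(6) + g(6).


f(6) = 27
g(6) = 30
Sum = 57

57


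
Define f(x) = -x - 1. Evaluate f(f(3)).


3


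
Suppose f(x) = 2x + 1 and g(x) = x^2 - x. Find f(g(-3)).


g(-3) = 12
f(12) = 25

25


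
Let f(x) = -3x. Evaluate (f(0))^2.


f(0) = 0
(0)^2 = 0

0


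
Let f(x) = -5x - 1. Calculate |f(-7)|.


f(-7) = 34
|34| = 34

34


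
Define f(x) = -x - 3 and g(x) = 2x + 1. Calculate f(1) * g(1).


f(1) = -4
g(1) = 3
Product = -12

-12


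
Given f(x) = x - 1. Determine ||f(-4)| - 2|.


f(-4) = -5
|-5| = 5
|5 - 2| = 3

3


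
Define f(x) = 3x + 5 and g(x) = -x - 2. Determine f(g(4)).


g(4) = -6
f(-6) = -13

-13


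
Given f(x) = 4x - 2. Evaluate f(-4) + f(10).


f(-4) = -18
f(10) = 38
Sum = 20

20


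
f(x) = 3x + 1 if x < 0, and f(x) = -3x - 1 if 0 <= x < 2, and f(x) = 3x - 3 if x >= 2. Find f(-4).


-11


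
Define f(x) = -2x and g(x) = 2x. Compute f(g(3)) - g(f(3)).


0


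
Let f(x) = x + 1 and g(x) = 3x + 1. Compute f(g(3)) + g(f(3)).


f(g(3)) = 11
g(f(3)) = 13
Sum = 24

24


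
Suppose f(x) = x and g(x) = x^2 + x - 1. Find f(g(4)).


g(4) = 19
f(19) = 19

19


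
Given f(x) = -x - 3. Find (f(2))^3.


-125


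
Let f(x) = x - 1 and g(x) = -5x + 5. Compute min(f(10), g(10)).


-45


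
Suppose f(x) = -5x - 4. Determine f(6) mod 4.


f(6) = -34
-34 mod 4 = 2

2


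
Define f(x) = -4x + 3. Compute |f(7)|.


f(7) = -25
|-25| = 25

25
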